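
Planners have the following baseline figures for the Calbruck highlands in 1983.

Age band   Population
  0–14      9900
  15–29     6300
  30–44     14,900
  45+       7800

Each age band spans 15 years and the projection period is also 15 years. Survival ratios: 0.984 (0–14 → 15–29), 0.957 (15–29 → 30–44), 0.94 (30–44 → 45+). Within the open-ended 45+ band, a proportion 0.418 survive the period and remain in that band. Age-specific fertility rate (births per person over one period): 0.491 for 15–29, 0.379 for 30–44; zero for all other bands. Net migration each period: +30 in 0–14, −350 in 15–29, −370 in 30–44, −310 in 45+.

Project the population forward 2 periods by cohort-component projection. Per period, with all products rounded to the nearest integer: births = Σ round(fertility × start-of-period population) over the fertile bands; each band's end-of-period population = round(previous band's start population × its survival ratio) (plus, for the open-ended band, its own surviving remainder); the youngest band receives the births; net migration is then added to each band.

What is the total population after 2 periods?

35781

Let band 1 be 0–14 through band 4 = 45+.
Period 1:
Births: 6300 × 0.491 = 3093  |  14900 × 0.379 = 5647 → 8740
Band 2: 9900 × 0.984 = 9742
Band 3: 6300 × 0.957 = 6029
Band 4: 14900 × 0.94 + 7800 × 0.418 = 14006 + 3260 = 17266
Net migration: Band 1 + 30 → 8770; Band 2 − 350 → 9392; Band 3 − 370 → 5659; Band 4 − 310 → 16956
Population now: 0–14=8770, 15–29=9392, 30–44=5659, 45+=16956
Period 2:
Births: 9392 × 0.491 = 4611  |  5659 × 0.379 = 2145 → 6756
Band 2: 8770 × 0.984 = 8630
Band 3: 9392 × 0.957 = 8988
Band 4: 5659 × 0.94 + 16956 × 0.418 = 5319 + 7088 = 12407
Net migration: Band 1 + 30 → 6786; Band 2 − 350 → 8280; Band 3 − 370 → 8618; Band 4 − 310 → 12097
Population now: 0–14=6786, 15–29=8280, 30–44=8618, 45+=12097
Total after period 2: 6786 + 8280 + 8618 + 12097 = 35781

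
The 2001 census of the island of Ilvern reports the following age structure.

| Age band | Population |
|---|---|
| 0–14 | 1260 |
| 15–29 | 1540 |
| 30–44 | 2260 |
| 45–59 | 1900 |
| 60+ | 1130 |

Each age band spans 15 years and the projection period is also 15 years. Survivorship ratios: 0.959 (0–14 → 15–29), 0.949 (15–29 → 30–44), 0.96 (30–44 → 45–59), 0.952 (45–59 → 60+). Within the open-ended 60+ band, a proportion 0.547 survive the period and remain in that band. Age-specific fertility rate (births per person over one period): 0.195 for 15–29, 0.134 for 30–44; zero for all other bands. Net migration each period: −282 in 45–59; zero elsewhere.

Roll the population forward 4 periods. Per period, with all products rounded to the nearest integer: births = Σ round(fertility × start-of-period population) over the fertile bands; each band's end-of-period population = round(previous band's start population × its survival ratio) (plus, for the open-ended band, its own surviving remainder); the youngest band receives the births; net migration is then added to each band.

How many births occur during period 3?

Let band 1 be 0–14 through band 5 = 60+.
After projecting period 1:
Births: 1540 × 0.195 = 300  |  2260 × 0.134 = 303 → 603
Band 2: 1260 × 0.959 = 1208
Band 3: 1540 × 0.949 = 1461
Band 4: 2260 × 0.96 = 2170
Band 5: 1900 × 0.952 + 1130 × 0.547 = 1809 + 618 = 2427
Net migration: Band 4 − 282 → 1888
Giving 603 / 1208 / 1461 / 1888 / 2427.
After projecting period 2:
Births: 1208 × 0.195 = 236  |  1461 × 0.134 = 196 → 432
Band 2: 603 × 0.959 = 578
Band 3: 1208 × 0.949 = 1146
Band 4: 1461 × 0.96 = 1403
Band 5: 1888 × 0.952 + 2427 × 0.547 = 1797 + 1328 = 3125
Net migration: Band 4 − 282 → 1121
Giving 432 / 578 / 1146 / 1121 / 3125.
After projecting period 3:
Births: 578 × 0.195 = 113  |  1146 × 0.134 = 154 → 267
Band 2: 432 × 0.959 = 414
Band 3: 578 × 0.949 = 549
Band 4: 1146 × 0.96 = 1100
Band 5: 1121 × 0.952 + 3125 × 0.547 = 1067 + 1709 = 2776
Net migration: Band 4 − 282 → 818
Giving 267 / 414 / 549 / 818 / 2776.

267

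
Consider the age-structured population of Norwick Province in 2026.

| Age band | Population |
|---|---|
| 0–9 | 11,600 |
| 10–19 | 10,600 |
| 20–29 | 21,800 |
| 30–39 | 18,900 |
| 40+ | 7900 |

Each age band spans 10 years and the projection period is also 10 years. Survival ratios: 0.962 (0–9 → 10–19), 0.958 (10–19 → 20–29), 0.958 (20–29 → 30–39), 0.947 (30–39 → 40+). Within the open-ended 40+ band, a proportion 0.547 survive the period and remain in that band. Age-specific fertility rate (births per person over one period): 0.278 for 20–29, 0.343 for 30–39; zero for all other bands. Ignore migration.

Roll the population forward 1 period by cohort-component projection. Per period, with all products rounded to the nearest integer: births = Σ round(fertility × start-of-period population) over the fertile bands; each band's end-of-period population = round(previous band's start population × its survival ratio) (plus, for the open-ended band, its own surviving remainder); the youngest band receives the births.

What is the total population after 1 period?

76960

[period 1]
Births: 21800 × 0.278 = 6060, 18900 × 0.343 = 6483 → total 12543
10–19: 11600 × 0.962 = 11159
20–29: 10600 × 0.958 = 10155
30–39: 21800 × 0.958 = 20884
40+: 18900 × 0.947 + 7900 × 0.547 = 17898 + 4321 = 22219
End of period: [12543, 11159, 10155, 20884, 22219]
Total after period 1: 12543 + 11159 + 10155 + 20884 + 22219 = 76960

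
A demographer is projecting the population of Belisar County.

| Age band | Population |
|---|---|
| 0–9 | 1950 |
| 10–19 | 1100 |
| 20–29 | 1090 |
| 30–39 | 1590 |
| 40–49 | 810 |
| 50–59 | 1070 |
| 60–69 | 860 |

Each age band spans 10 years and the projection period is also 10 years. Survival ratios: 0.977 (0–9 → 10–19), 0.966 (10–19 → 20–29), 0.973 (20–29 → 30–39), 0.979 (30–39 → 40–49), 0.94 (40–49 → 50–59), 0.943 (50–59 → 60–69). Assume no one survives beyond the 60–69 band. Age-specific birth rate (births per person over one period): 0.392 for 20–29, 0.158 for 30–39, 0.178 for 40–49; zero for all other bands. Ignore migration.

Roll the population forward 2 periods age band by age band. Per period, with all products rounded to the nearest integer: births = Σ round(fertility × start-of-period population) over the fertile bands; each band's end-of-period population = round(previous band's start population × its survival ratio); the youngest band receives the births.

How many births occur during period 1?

822

— Period 1 —
Births: 1090 * 0.392 = 427, 1590 * 0.158 = 251, 810 * 0.178 = 144 → 822
10–19: 1950 * 0.977 = 1905
20–29: 1100 * 0.966 = 1063
30–39: 1090 * 0.973 = 1061
40–49: 1590 * 0.979 = 1557
50–59: 810 * 0.94 = 761
60–69: 1070 * 0.943 = 1009
End of period: [822, 1905, 1063, 1061, 1557, 761, 1009]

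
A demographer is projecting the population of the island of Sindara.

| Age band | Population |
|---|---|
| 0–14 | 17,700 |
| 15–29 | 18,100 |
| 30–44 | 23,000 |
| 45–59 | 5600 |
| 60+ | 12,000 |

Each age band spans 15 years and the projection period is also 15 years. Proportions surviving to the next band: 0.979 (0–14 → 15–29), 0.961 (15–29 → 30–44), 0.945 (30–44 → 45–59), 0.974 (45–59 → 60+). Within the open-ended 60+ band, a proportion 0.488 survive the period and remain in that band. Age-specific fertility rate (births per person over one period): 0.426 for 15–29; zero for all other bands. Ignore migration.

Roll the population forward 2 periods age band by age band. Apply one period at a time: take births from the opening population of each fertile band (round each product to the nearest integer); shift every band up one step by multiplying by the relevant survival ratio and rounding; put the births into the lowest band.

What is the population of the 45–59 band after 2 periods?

16437

Call the bands 1 to 5, youngest first.
[period 1]
Births: 18100 * 0.426 = 7711
Band 2: 17700 * 0.979 = 17328
Band 3: 18100 * 0.961 = 17394
Band 4: 23000 * 0.945 = 21735
Band 5: 5600 * 0.974 + 12000 * 0.488 = 5454 + 5856 = 11310
End of period: [7711, 17328, 17394, 21735, 11310]
[period 2]
Births: 17328 * 0.426 = 7382
Band 2: 7711 * 0.979 = 7549
Band 3: 17328 * 0.961 = 16652
Band 4: 17394 * 0.945 = 16437
Band 5: 21735 * 0.974 + 11310 * 0.488 = 21170 + 5519 = 26689
End of period: [7382, 7549, 16652, 16437, 26689]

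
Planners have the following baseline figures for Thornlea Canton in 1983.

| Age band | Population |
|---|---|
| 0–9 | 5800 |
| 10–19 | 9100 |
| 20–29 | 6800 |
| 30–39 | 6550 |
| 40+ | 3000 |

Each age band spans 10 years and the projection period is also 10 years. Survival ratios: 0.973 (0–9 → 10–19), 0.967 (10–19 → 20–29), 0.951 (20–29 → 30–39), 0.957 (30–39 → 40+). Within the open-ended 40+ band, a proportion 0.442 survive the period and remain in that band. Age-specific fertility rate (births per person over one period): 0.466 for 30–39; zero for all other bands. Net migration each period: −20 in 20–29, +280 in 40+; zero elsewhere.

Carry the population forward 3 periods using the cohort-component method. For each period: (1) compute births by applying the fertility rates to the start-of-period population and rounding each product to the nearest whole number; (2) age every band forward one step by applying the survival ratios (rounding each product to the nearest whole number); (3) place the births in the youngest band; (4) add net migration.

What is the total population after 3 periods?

(Groups numbered youngest = 1 to oldest = 5.)
Period 1.
Births: 6550 * 0.466 = 3052
Group 2: 5800 * 0.973 = 5643
Group 3: 9100 * 0.967 = 8800
Group 4: 6800 * 0.951 = 6467
Group 5: 6550 * 0.957 + 3000 * 0.442 = 6268 + 1326 = 7594
Net migration: Group 3 − 20 → 8780; Group 5 + 280 → 7874
Population now: 0–9=3052, 10–19=5643, 20–29=8780, 30–39=6467, 40+=7874
Period 2.
Births: 6467 * 0.466 = 3014
Group 2: 3052 * 0.973 = 2970
Group 3: 5643 * 0.967 = 5457
Group 4: 8780 * 0.951 = 8350
Group 5: 6467 * 0.957 + 7874 * 0.442 = 6189 + 3480 = 9669
Net migration: Group 3 − 20 → 5437; Group 5 + 280 → 9949
Population now: 0–9=3014, 10–19=2970, 20–29=5437, 30–39=8350, 40+=9949
Period 3.
Births: 8350 * 0.466 = 3891
Group 2: 3014 * 0.973 = 2933
Group 3: 2970 * 0.967 = 2872
Group 4: 5437 * 0.951 = 5171
Group 5: 8350 * 0.957 + 9949 * 0.442 = 7991 + 4397 = 12388
Net migration: Group 3 − 20 → 2852; Group 5 + 280 → 12668
Population now: 0–9=3891, 10–19=2933, 20–29=2852, 30–39=5171, 40+=12668
Total after period 3: 3891 + 2933 + 2852 + 5171 + 12668 = 27515

27515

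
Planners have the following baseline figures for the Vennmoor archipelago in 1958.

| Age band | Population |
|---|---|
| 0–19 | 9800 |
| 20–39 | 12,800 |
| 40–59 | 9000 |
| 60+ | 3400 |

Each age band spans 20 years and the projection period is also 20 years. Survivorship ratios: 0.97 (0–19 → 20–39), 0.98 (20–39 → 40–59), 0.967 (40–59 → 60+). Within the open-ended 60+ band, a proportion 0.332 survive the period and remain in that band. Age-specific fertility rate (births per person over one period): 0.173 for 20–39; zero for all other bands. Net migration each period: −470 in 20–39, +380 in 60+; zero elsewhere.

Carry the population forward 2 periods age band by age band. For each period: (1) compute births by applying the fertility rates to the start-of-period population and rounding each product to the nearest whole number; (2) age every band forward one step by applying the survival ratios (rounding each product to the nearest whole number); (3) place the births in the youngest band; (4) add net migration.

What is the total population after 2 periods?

27996

— Period 1 —
Births: 12800 × 0.173 = 2214
20–39: 9800 × 0.97 = 9506
40–59: 12800 × 0.98 = 12544
60+: 9000 × 0.967 + 3400 × 0.332 = 8703 + 1129 = 9832
Net migration: 20–39 − 470 → 9036; 60+ + 380 → 10212
Giving 2214 / 9036 / 12544 / 10212.
— Period 2 —
Births: 9036 × 0.173 = 1563
20–39: 2214 × 0.97 = 2148
40–59: 9036 × 0.98 = 8855
60+: 12544 × 0.967 + 10212 × 0.332 = 12130 + 3390 = 15520
Net migration: 20–39 − 470 → 1678; 60+ + 380 → 15900
Giving 1563 / 1678 / 8855 / 15900.
Total after period 2: 1563 + 1678 + 8855 + 15900 = 27996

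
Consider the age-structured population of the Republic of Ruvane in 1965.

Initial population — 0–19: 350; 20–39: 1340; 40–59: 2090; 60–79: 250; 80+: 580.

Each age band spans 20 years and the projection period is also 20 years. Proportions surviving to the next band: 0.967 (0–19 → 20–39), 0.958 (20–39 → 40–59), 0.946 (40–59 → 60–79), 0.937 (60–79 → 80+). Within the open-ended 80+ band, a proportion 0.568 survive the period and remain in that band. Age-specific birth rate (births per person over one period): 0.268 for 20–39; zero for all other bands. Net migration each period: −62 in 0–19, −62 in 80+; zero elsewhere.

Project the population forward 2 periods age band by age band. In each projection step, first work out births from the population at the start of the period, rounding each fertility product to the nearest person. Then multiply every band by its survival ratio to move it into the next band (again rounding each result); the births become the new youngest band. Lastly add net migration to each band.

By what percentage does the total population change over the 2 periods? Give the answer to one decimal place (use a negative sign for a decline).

-14.8

Period 1.
Births: 1340 × 0.268 = 359
20–39: 350 × 0.967 = 338
40–59: 1340 × 0.958 = 1284
60–79: 2090 × 0.946 = 1977
80+: 250 × 0.937 + 580 × 0.568 = 234 + 329 = 563
Net migration: 0–19 − 62 → 297; 80+ − 62 → 501
Giving 297 / 338 / 1284 / 1977 / 501.
Period 2.
Births: 338 × 0.268 = 91
20–39: 297 × 0.967 = 287
40–59: 338 × 0.958 = 324
60–79: 1284 × 0.946 = 1215
80+: 1977 × 0.937 + 501 × 0.568 = 1852 + 285 = 2137
Net migration: 0–19 − 62 → 29; 80+ − 62 → 2075
Giving 29 / 287 / 324 / 1215 / 2075.
Total: 4610 → 3930; change = -680; percentage change = -14.8%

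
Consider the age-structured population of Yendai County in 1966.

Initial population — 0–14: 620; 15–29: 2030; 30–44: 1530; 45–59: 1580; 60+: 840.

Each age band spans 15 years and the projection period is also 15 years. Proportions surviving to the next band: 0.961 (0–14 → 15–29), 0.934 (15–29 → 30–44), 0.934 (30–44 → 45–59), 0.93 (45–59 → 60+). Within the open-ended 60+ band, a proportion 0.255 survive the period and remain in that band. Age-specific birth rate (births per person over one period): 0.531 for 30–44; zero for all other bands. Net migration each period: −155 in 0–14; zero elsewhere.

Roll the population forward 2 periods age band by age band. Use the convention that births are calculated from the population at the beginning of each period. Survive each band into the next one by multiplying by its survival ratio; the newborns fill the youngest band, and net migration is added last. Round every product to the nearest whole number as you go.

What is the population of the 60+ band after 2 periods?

Let group 1 be 0–14 through group 5 = 60+.
Period 1.
Births: 1530 × 0.531 = 812
Group 2: 620 × 0.961 = 596
Group 3: 2030 × 0.934 = 1896
Group 4: 1530 × 0.934 = 1429
Group 5: 1580 × 0.93 + 840 × 0.255 = 1469 + 214 = 1683
Net migration: Group 1 − 155 → 657
→ [657, 596, 1896, 1429, 1683]
Period 2.
Births: 1896 × 0.531 = 1007
Group 2: 657 × 0.961 = 631
Group 3: 596 × 0.934 = 557
Group 4: 1896 × 0.934 = 1771
Group 5: 1429 × 0.93 + 1683 × 0.255 = 1329 + 429 = 1758
Net migration: Group 1 − 155 → 852
→ [852, 631, 557, 1771, 1758]

1758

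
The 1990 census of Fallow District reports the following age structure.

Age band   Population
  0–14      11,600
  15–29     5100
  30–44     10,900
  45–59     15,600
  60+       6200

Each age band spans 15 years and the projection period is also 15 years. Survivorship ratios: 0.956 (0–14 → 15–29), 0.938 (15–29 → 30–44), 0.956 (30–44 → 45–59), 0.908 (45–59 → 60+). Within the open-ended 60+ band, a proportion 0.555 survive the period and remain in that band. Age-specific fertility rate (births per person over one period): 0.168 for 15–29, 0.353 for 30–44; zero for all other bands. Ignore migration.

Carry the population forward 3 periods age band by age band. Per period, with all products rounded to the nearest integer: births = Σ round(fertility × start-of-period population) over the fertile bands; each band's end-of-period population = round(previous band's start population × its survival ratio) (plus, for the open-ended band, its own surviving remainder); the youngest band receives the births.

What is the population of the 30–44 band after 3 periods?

Period 1.
Births: 5100 × 0.168 = 857, 10900 × 0.353 = 3848 ⇒ total 4705
15–29: 11600 × 0.956 = 11090
30–44: 5100 × 0.938 = 4784
45–59: 10900 × 0.956 = 10420
60+: 15600 × 0.908 + 6200 × 0.555 = 14165 + 3441 = 17606
Giving 4705 / 11090 / 4784 / 10420 / 17606.
Period 2.
Births: 11090 × 0.168 = 1863, 4784 × 0.353 = 1689 ⇒ total 3552
15–29: 4705 × 0.956 = 4498
30–44: 11090 × 0.938 = 10402
45–59: 4784 × 0.956 = 4574
60+: 10420 × 0.908 + 17606 × 0.555 = 9461 + 9771 = 19232
Giving 3552 / 4498 / 10402 / 4574 / 19232.
Period 3.
Births: 4498 × 0.168 = 756, 10402 × 0.353 = 3672 ⇒ total 4428
15–29: 3552 × 0.956 = 3396
30–44: 4498 × 0.938 = 4219
45–59: 10402 × 0.956 = 9944
60+: 4574 × 0.908 + 19232 × 0.555 = 4153 + 10674 = 14827
Giving 4428 / 3396 / 4219 / 9944 / 14827.

4219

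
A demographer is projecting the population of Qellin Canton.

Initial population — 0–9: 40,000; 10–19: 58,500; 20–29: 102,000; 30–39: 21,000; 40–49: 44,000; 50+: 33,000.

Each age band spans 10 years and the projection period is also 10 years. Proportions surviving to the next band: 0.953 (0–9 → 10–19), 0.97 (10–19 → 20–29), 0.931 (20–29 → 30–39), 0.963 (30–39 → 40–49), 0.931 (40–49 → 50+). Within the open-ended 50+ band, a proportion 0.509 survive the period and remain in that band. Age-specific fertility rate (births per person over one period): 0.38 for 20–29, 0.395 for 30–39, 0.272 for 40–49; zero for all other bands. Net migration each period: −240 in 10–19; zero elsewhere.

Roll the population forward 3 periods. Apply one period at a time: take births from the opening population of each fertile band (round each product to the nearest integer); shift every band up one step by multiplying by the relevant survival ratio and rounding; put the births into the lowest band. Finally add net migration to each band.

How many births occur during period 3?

Period 1:
Births: 102000 * 0.38 = 38760, 21000 * 0.395 = 8295, 44000 * 0.272 = 11968 → total 59023
10–19: 40000 * 0.953 = 38120
20–29: 58500 * 0.97 = 56745
30–39: 102000 * 0.931 = 94962
40–49: 21000 * 0.963 = 20223
50+: 44000 * 0.931 + 33000 * 0.509 = 40964 + 16797 = 57761
Net migration: 10–19 − 240 → 37880
Giving 59023 / 37880 / 56745 / 94962 / 20223 / 57761.
Period 2:
Births: 56745 * 0.38 = 21563, 94962 * 0.395 = 37510, 20223 * 0.272 = 5501 → total 64574
10–19: 59023 * 0.953 = 56249
20–29: 37880 * 0.97 = 36744
30–39: 56745 * 0.931 = 52830
40–49: 94962 * 0.963 = 91448
50+: 20223 * 0.931 + 57761 * 0.509 = 18828 + 29400 = 48228
Net migration: 10–19 − 240 → 56009
Giving 64574 / 56009 / 36744 / 52830 / 91448 / 48228.
Period 3:
Births: 36744 * 0.38 = 13963, 52830 * 0.395 = 20868, 91448 * 0.272 = 24874 → total 59705
10–19: 64574 * 0.953 = 61539
20–29: 56009 * 0.97 = 54329
30–39: 36744 * 0.931 = 34209
40–49: 52830 * 0.963 = 50875
50+: 91448 * 0.931 + 48228 * 0.509 = 85138 + 24548 = 109686
Net migration: 10–19 − 240 → 61299
Giving 59705 / 61299 / 54329 / 34209 / 50875 / 109686.

59705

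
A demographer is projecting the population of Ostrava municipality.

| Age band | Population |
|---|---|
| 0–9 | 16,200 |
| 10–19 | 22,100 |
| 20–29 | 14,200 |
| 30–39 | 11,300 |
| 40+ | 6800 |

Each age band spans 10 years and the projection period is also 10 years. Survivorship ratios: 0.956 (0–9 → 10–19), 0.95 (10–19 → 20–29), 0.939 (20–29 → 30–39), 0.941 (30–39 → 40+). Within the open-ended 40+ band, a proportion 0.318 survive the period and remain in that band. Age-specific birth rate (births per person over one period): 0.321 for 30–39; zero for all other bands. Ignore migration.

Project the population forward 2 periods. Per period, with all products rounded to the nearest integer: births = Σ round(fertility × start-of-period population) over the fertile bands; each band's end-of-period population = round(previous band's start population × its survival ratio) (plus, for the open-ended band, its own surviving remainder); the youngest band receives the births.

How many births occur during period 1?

3627

Let group 1 be 0–9 through group 5 = 40+.
[period 1]
Births: 11300 × 0.321 = 3627
Group 2: 16200 × 0.956 = 15487
Group 3: 22100 × 0.95 = 20995
Group 4: 14200 × 0.939 = 13334
Group 5: 11300 × 0.941 + 6800 × 0.318 = 10633 + 2162 = 12795
→ [3627, 15487, 20995, 13334, 12795]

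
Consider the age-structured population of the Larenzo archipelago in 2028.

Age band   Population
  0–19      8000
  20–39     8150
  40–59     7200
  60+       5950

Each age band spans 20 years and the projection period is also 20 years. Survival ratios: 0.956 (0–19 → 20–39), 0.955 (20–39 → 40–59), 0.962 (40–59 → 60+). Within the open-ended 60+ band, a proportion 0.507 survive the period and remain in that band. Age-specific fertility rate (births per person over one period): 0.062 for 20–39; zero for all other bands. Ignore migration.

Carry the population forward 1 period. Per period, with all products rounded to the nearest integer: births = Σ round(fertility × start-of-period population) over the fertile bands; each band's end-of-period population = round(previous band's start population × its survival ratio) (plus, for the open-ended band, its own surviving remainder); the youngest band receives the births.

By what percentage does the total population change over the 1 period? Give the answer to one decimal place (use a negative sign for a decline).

(Groups numbered youngest = 1 to oldest = 4.)
Period 1.
Births: 8150 × 0.062 = 505
Group 2: 8000 × 0.956 = 7648
Group 3: 8150 × 0.955 = 7783
Group 4: 7200 × 0.962 + 5950 × 0.507 = 6926 + 3017 = 9943
→ [505, 7648, 7783, 9943]
Total: 29300 → 25879; change = -3421; percentage change = -11.7%

-11.7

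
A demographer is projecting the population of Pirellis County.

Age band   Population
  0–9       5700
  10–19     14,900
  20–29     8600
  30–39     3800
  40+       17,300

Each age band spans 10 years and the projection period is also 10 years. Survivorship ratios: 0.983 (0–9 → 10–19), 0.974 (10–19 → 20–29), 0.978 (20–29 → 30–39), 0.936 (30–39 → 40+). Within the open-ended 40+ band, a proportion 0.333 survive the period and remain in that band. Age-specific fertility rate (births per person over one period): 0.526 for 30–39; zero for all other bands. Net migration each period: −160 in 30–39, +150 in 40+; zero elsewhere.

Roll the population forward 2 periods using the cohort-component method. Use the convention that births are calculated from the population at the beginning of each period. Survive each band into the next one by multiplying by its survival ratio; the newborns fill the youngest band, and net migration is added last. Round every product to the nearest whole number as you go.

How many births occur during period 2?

— Period 1 —
Births: 3800 × 0.526 = 1999
10–19: 5700 × 0.983 = 5603
20–29: 14900 × 0.974 = 14513
30–39: 8600 × 0.978 = 8411
40+: 3800 × 0.936 + 17300 × 0.333 = 3557 + 5761 = 9318
Net migration: 30–39 − 160 → 8251; 40+ + 150 → 9468
Population now: 0–9=1999, 10–19=5603, 20–29=14513, 30–39=8251, 40+=9468
— Period 2 —
Births: 8251 × 0.526 = 4340
10–19: 1999 × 0.983 = 1965
20–29: 5603 × 0.974 = 5457
30–39: 14513 × 0.978 = 14194
40+: 8251 × 0.936 + 9468 × 0.333 = 7723 + 3153 = 10876
Net migration: 30–39 − 160 → 14034; 40+ + 150 → 11026
Population now: 0–9=4340, 10–19=1965, 20–29=5457, 30–39=14034, 40+=11026

4340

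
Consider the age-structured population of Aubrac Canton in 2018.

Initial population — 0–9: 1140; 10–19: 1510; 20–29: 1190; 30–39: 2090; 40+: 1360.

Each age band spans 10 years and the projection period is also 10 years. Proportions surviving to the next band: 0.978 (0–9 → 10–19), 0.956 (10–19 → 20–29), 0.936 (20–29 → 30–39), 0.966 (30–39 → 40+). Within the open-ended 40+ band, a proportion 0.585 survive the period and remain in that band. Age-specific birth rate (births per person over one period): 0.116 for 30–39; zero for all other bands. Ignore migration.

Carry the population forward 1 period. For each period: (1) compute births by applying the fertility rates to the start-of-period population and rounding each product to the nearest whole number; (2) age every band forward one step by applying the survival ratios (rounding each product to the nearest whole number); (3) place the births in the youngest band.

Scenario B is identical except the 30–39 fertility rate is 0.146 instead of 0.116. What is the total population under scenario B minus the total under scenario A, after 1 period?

63

[period 1]
Births: 2090 × 0.116 = 242
10–19: 1140 × 0.978 = 1115
20–29: 1510 × 0.956 = 1444
30–39: 1190 × 0.936 = 1114
40+: 2090 × 0.966 + 1360 × 0.585 = 2019 + 796 = 2815
Population now: 0–9=242, 10–19=1115, 20–29=1444, 30–39=1114, 40+=2815
Scenario A total after 1 period: 6730
Scenario B projection —
[period 1]
Births: 2090 × 0.146 = 305
10–19: 1140 × 0.978 = 1115
20–29: 1510 × 0.956 = 1444
30–39: 1190 × 0.936 = 1114
40+: 2090 × 0.966 + 1360 × 0.585 = 2019 + 796 = 2815
Population now: 0–9=305, 10–19=1115, 20–29=1444, 30–39=1114, 40+=2815
Scenario B total after 1 period: 6793
Difference B − A = 6793 − 6730 = 63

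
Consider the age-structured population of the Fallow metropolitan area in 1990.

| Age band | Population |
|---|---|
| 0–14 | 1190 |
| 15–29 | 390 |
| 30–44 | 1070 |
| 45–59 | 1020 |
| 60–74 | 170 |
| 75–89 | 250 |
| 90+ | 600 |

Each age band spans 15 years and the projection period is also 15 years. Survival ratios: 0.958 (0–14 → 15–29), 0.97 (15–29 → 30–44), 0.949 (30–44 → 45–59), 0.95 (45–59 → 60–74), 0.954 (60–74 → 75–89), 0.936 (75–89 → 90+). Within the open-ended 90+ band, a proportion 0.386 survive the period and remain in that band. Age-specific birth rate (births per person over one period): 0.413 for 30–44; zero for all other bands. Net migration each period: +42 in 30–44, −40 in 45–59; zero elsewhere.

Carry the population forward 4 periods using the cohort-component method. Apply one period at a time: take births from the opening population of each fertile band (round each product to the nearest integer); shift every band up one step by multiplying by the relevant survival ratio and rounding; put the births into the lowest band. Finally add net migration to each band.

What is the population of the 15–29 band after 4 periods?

454

(Bands numbered youngest = 1 to oldest = 7.)
Period 1.
Births: 1070 * 0.413 = 442
Band 2: 1190 * 0.958 = 1140
Band 3: 390 * 0.97 = 378
Band 4: 1070 * 0.949 = 1015
Band 5: 1020 * 0.95 = 969
Band 6: 170 * 0.954 = 162
Band 7: 250 * 0.936 + 600 * 0.386 = 234 + 232 = 466
Net migration: Band 3 + 42 → 420; Band 4 − 40 → 975
Giving 442 / 1140 / 420 / 975 / 969 / 162 / 466.
Period 2.
Births: 420 * 0.413 = 173
Band 2: 442 * 0.958 = 423
Band 3: 1140 * 0.97 = 1106
Band 4: 420 * 0.949 = 399
Band 5: 975 * 0.95 = 926
Band 6: 969 * 0.954 = 924
Band 7: 162 * 0.936 + 466 * 0.386 = 152 + 180 = 332
Net migration: Band 3 + 42 → 1148; Band 4 − 40 → 359
Giving 173 / 423 / 1148 / 359 / 926 / 924 / 332.
Period 3.
Births: 1148 * 0.413 = 474
Band 2: 173 * 0.958 = 166
Band 3: 423 * 0.97 = 410
Band 4: 1148 * 0.949 = 1089
Band 5: 359 * 0.95 = 341
Band 6: 926 * 0.954 = 883
Band 7: 924 * 0.936 + 332 * 0.386 = 865 + 128 = 993
Net migration: Band 3 + 42 → 452; Band 4 − 40 → 1049
Giving 474 / 166 / 452 / 1049 / 341 / 883 / 993.
Period 4.
Births: 452 * 0.413 = 187
Band 2: 474 * 0.958 = 454
Band 3: 166 * 0.97 = 161
Band 4: 452 * 0.949 = 429
Band 5: 1049 * 0.95 = 997
Band 6: 341 * 0.954 = 325
Band 7: 883 * 0.936 + 993 * 0.386 = 826 + 383 = 1209
Net migration: Band 3 + 42 → 203; Band 4 − 40 → 389
Giving 187 / 454 / 203 / 389 / 997 / 325 / 1209.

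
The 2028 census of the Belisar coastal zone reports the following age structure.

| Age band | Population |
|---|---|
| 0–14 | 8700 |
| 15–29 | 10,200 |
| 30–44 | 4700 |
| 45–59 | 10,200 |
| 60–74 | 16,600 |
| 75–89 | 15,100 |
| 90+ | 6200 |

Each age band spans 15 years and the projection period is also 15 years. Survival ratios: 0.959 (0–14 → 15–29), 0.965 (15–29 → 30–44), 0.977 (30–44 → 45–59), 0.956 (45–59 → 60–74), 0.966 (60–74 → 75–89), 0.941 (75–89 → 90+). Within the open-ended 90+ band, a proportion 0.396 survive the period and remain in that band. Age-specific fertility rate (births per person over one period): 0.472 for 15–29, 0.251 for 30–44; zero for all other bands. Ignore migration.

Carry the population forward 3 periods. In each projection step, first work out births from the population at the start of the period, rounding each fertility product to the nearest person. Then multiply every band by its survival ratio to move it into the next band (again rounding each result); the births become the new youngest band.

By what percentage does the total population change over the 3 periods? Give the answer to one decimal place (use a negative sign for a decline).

Let group 1 be 0–14 through group 7 = 90+.
Period 1:
Births: 10200 × 0.472 = 4814, 4700 × 0.251 = 1180 — total 5994
Group 2: 8700 × 0.959 = 8343
Group 3: 10200 × 0.965 = 9843
Group 4: 4700 × 0.977 = 4592
Group 5: 10200 × 0.956 = 9751
Group 6: 16600 × 0.966 = 16036
Group 7: 15100 × 0.941 + 6200 × 0.396 = 14209 + 2455 = 16664
Population now: 0–14=5994, 15–29=8343, 30–44=9843, 45–59=4592, 60–74=9751, 75–89=16036, 90+=16664
Period 2:
Births: 8343 × 0.472 = 3938, 9843 × 0.251 = 2471 — total 6409
Group 2: 5994 × 0.959 = 5748
Group 3: 8343 × 0.965 = 8051
Group 4: 9843 × 0.977 = 9617
Group 5: 4592 × 0.956 = 4390
Group 6: 9751 × 0.966 = 9419
Group 7: 16036 × 0.941 + 16664 × 0.396 = 15090 + 6599 = 21689
Population now: 0–14=6409, 15–29=5748, 30–44=8051, 45–59=9617, 60–74=4390, 75–89=9419, 90+=21689
Period 3:
Births: 5748 × 0.472 = 2713, 8051 × 0.251 = 2021 — total 4734
Group 2: 6409 × 0.959 = 6146
Group 3: 5748 × 0.965 = 5547
Group 4: 8051 × 0.977 = 7866
Group 5: 9617 × 0.956 = 9194
Group 6: 4390 × 0.966 = 4241
Group 7: 9419 × 0.941 + 21689 × 0.396 = 8863 + 8589 = 17452
Population now: 0–14=4734, 15–29=6146, 30–44=5547, 45–59=7866, 60–74=9194, 75–89=4241, 90+=17452
Total: 71700 → 55180; change = -16520; percentage change = -23.0%

-23.0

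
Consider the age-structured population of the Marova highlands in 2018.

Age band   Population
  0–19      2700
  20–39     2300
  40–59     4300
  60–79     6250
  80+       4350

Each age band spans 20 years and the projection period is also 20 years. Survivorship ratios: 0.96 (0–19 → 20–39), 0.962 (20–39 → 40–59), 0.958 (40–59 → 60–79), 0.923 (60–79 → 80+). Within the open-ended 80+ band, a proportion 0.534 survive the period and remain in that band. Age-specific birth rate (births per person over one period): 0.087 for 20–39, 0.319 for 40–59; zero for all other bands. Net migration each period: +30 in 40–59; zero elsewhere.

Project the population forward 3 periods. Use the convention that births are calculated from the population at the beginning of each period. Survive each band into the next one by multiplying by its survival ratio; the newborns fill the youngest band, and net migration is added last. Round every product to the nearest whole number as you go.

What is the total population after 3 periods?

12062

— Period 1 —
Births: 2300 * 0.087 = 200, 4300 * 0.319 = 1372 → total 1572
20–39: 2700 * 0.96 = 2592
40–59: 2300 * 0.962 = 2213
60–79: 4300 * 0.958 = 4119
80+: 6250 * 0.923 + 4350 * 0.534 = 5769 + 2323 = 8092
Net migration: 40–59 + 30 → 2243
Giving 1572 / 2592 / 2243 / 4119 / 8092.
— Period 2 —
Births: 2592 * 0.087 = 226, 2243 * 0.319 = 716 → total 942
20–39: 1572 * 0.96 = 1509
40–59: 2592 * 0.962 = 2494
60–79: 2243 * 0.958 = 2149
80+: 4119 * 0.923 + 8092 * 0.534 = 3802 + 4321 = 8123
Net migration: 40–59 + 30 → 2524
Giving 942 / 1509 / 2524 / 2149 / 8123.
— Period 3 —
Births: 1509 * 0.087 = 131, 2524 * 0.319 = 805 → total 936
20–39: 942 * 0.96 = 904
40–59: 1509 * 0.962 = 1452
60–79: 2524 * 0.958 = 2418
80+: 2149 * 0.923 + 8123 * 0.534 = 1984 + 4338 = 6322
Net migration: 40–59 + 30 → 1482
Giving 936 / 904 / 1482 / 2418 / 6322.
Total after period 3: 936 + 904 + 1482 + 2418 + 6322 = 12062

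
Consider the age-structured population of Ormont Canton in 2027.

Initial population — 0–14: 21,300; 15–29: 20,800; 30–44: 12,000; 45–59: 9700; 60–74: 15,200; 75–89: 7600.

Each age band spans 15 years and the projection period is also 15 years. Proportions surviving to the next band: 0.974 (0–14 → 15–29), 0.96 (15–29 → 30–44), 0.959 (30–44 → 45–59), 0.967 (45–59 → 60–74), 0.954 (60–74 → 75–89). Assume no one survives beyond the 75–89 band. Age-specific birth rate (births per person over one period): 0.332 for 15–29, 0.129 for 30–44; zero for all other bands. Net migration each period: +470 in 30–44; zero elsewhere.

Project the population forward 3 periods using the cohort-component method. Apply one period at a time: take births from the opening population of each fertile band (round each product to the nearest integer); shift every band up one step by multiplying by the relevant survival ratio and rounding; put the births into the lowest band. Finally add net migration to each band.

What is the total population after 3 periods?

[period 1]
Births: 20800 × 0.332 = 6906  |  12000 × 0.129 = 1548 → 8454
15–29: 21300 × 0.974 = 20746
30–44: 20800 × 0.96 = 19968
45–59: 12000 × 0.959 = 11508
60–74: 9700 × 0.967 = 9380
75–89: 15200 × 0.954 = 14501
Net migration: 30–44 + 470 → 20438
→ [8454, 20746, 20438, 11508, 9380, 14501]
[period 2]
Births: 20746 × 0.332 = 6888  |  20438 × 0.129 = 2637 → 9525
15–29: 8454 × 0.974 = 8234
30–44: 20746 × 0.96 = 19916
45–59: 20438 × 0.959 = 19600
60–74: 11508 × 0.967 = 11128
75–89: 9380 × 0.954 = 8949
Net migration: 30–44 + 470 → 20386
→ [9525, 8234, 20386, 19600, 11128, 8949]
[period 3]
Births: 8234 × 0.332 = 2734  |  20386 × 0.129 = 2630 → 5364
15–29: 9525 × 0.974 = 9277
30–44: 8234 × 0.96 = 7905
45–59: 20386 × 0.959 = 19550
60–74: 19600 × 0.967 = 18953
75–89: 11128 × 0.954 = 10616
Net migration: 30–44 + 470 → 8375
→ [5364, 9277, 8375, 19550, 18953, 10616]
Total after period 3: 5364 + 9277 + 8375 + 19550 + 18953 + 10616 = 72135

72135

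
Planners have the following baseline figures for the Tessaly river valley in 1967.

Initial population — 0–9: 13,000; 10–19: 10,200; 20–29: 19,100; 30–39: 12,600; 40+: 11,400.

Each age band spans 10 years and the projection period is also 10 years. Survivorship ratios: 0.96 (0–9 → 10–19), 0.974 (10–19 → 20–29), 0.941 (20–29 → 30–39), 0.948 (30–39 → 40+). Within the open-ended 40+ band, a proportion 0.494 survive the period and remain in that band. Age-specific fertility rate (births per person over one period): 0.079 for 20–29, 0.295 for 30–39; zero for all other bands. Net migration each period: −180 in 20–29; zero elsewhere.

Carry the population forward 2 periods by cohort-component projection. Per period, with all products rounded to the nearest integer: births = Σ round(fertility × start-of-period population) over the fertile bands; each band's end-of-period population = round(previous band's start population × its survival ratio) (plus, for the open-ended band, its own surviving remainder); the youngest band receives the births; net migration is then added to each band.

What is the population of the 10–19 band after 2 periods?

5017

Numbering the bands 1..5 from youngest to oldest:
[period 1]
Births: 19100 × 0.079 = 1509  |  12600 × 0.295 = 3717 → 5226
Band 2: 13000 × 0.96 = 12480
Band 3: 10200 × 0.974 = 9935
Band 4: 19100 × 0.941 = 17973
Band 5: 12600 × 0.948 + 11400 × 0.494 = 11945 + 5632 = 17577
Net migration: Band 3 − 180 → 9755
Giving 5226 / 12480 / 9755 / 17973 / 17577.
[period 2]
Births: 9755 × 0.079 = 771  |  17973 × 0.295 = 5302 → 6073
Band 2: 5226 × 0.96 = 5017
Band 3: 12480 × 0.974 = 12156
Band 4: 9755 × 0.941 = 9179
Band 5: 17973 × 0.948 + 17577 × 0.494 = 17038 + 8683 = 25721
Net migration: Band 3 − 180 → 11976
Giving 6073 / 5017 / 11976 / 9179 / 25721.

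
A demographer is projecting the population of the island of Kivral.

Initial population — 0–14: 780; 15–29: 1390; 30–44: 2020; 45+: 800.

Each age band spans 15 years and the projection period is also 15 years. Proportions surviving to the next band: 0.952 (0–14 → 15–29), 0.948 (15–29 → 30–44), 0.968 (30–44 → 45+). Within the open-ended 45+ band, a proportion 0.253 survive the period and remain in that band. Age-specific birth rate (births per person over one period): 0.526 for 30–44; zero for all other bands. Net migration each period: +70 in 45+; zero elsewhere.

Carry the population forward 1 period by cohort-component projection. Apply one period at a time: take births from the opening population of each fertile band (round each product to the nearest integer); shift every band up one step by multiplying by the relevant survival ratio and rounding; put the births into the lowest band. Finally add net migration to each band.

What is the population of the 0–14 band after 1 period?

Call the bands 1 to 4, youngest first.
Period 1.
Births: 2020 × 0.526 = 1063
Band 2: 780 × 0.952 = 743
Band 3: 1390 × 0.948 = 1318
Band 4: 2020 × 0.968 + 800 × 0.253 = 1955 + 202 = 2157
Net migration: Band 4 + 70 → 2227
End of period: [1063, 743, 1318, 2227]

1063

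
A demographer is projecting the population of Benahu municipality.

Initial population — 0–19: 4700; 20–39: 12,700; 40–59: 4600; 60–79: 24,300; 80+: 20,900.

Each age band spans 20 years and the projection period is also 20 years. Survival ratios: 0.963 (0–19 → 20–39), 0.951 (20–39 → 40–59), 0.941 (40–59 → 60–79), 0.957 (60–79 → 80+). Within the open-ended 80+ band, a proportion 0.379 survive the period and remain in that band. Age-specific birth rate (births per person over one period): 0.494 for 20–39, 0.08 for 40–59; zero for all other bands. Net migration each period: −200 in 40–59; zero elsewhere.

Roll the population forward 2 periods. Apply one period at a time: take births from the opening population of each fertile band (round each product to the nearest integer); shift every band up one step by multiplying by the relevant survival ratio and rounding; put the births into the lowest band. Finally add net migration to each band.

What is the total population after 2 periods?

[period 1]
Births: 12700 × 0.494 = 6274 ; 4600 × 0.08 = 368 — total 6642
20–39: 4700 × 0.963 = 4526
40–59: 12700 × 0.951 = 12078
60–79: 4600 × 0.941 = 4329
80+: 24300 × 0.957 + 20900 × 0.379 = 23255 + 7921 = 31176
Net migration: 40–59 − 200 → 11878
Population now: 0–19=6642, 20–39=4526, 40–59=11878, 60–79=4329, 80+=31176
[period 2]
Births: 4526 × 0.494 = 2236 ; 11878 × 0.08 = 950 — total 3186
20–39: 6642 × 0.963 = 6396
40–59: 4526 × 0.951 = 4304
60–79: 11878 × 0.941 = 11177
80+: 4329 × 0.957 + 31176 × 0.379 = 4143 + 11816 = 15959
Net migration: 40–59 − 200 → 4104
Population now: 0–19=3186, 20–39=6396, 40–59=4104, 60–79=11177, 80+=15959
Total after period 2: 3186 + 6396 + 4104 + 11177 + 15959 = 40822

40822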